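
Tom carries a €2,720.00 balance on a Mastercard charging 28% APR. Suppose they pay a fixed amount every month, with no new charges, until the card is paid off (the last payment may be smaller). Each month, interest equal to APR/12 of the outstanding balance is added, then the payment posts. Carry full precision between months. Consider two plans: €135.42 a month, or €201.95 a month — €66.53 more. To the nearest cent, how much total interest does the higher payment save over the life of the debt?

€409.33

Monthly rate r = 28%/12 = 2.33333% = 0.0233333.
At €135.42/mo: n = ⌈−ln(1 − rB₀/P)/ln(1+r)⌉ = 28 payments (last €56.75); total interest = total paid − €2,720.00 = €993.09.
At €201.95/mo: 17 payments (last €72.56); total interest €583.76.
Interest saved = €993.09 − €583.76 = €409.33.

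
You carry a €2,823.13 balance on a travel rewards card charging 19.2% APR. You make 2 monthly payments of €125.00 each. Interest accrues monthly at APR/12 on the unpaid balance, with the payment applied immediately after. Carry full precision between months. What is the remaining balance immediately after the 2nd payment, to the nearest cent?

€2,662.19

Monthly rate r = 19.2%/12 = 1.6% = 0.016.
Each month: B ← B·(1+r) − €125.00.
Month 1: interest €45.17; balance after payment €2,743.30.
Month 2: interest €43.89; balance after payment €2,662.19.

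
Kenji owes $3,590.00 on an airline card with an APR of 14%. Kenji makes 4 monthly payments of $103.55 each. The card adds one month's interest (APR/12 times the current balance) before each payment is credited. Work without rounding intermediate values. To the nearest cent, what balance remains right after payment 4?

$3,338.98

Monthly rate r = 14%/12 = 1.16667% = 0.0116667.
Each month: B ← B·(1+r) − $103.55.
Month 1: interest $41.88; balance after payment $3,528.33.
Month 2: interest $41.16; balance after payment $3,465.95.
Month 3: interest $40.44; balance after payment $3,402.83.
Month 4: interest $39.70; balance after payment $3,338.98.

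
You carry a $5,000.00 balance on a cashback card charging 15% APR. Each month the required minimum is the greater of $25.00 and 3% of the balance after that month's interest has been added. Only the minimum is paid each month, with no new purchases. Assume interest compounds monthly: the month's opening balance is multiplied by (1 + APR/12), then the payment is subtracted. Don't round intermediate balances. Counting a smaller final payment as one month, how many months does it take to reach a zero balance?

Monthly rate r = 15%/12 = 1.25% = 0.0125.
While 3% of the post-interest balance exceeds $25.00, each month B ← (B·(1+r))·(1 − 0.03), i.e. B shrinks by the factor (1+r)·0.97 = 0.98212.
This holds for months 1–101. Entering month 102 the balance is $808.75; 3% of the post-interest balance is now below $25.00, so the flat $25.00 minimum applies from here.
From month 102 a fixed $25.00 at rate r clears $808.75 in 42 more payments. Total: 101 + 42 = 143 months.

143 months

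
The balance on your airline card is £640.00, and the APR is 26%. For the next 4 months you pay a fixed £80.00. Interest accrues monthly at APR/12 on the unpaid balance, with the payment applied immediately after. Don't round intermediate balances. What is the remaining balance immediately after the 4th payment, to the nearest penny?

Monthly rate r = 26%/12 = 2.16667% = 0.0216667.
Each month: B ← B·(1+r) − £80.00.
Month 1: interest £13.87; balance after payment £573.87.
Month 2: interest £12.43; balance after payment £506.30.
Month 3: interest £10.97; balance after payment £437.27.
Month 4: interest £9.47; balance after payment £366.74.

£366.74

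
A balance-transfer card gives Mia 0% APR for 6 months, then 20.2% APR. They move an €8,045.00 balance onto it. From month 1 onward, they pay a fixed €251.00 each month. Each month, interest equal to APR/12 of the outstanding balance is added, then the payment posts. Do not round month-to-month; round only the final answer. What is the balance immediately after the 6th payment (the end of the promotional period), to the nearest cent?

Promo months 1–6 at r₀ = 0%/12 = 0; months 7+ at r₁ = 20.2%/12 = 0.0168333.
After month 6 (no interest yet): B = €8,045.00 − 6·€251.00 = €6,539.00.

€6,539.00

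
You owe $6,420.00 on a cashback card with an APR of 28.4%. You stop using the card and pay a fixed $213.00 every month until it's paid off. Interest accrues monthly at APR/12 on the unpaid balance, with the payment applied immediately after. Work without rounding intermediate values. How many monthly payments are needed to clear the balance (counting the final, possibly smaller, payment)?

Monthly rate r = 28.4%/12 = 2.36667% = 0.0236667.
Recurrence: B ← B·(1+r) − $213.00.
Month 1: interest $151.94; balance after payment $6,358.94.
Month 2: interest $150.49; balance after payment $6,296.43.
Closed form: n = −ln(1 − rB₀/P)/ln(1+r) = −ln(0.28667)/ln(1.02367) ≈ 53.415, so the balance reaches zero during payment 54.

54 months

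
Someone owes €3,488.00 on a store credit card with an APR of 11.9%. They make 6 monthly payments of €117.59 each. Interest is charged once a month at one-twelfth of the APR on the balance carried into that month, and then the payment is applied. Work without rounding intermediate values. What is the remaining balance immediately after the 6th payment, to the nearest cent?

€2,977.49

Monthly rate r = 11.9%/12 = 0.991667% = 0.00991667.
Each month: B ← B·(1+r) − €117.59.
Month 1: interest €34.59; balance after payment €3,405.00.
Month 2: interest €33.77; balance after payment €3,321.18.
Month 3: interest €32.93; balance after payment €3,236.52.
Month 4: interest €32.10; balance after payment €3,151.03.
Month 5: interest €31.25; balance after payment €3,064.68.
Month 6: interest €30.39; balance after payment €2,977.49.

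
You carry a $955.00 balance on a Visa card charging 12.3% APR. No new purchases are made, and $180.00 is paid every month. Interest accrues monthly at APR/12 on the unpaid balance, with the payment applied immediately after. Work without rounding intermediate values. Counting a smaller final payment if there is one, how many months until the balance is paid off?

6 months

Monthly rate r = 12.3%/12 = 1.025% = 0.01025.
Recurrence: B ← B·(1+r) − $180.00.
Month 1: interest $9.79; balance after payment $784.79.
Month 2: interest $8.04; balance after payment $612.83.
Month 3: interest $6.28; balance after payment $439.11.
Month 4: interest $4.50; balance after payment $263.62.
Month 5: interest $2.70; balance after payment $86.32.
Month 6: interest $0.88; balance after payment $0.00.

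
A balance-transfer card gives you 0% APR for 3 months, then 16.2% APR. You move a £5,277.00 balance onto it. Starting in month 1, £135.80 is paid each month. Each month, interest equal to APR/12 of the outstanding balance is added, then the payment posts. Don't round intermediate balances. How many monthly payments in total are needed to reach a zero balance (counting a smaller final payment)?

Promo months 1–3 at r₀ = 0%/12 = 0; months 4+ at r₁ = 16.2%/12 = 0.0135.
After month 3 (no interest yet): B = £5,277.00 − 3·£135.80 = £4,869.60.
Then at r₁ with £135.80/mo: n₂ = −ln(1 − r₁·B/P)/ln(1+r₁) ≈ 49.35 → 50 more payments.

53 payments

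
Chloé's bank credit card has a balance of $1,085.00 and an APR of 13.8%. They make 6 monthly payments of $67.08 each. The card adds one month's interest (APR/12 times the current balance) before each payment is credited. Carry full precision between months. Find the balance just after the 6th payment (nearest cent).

$747.82

Monthly rate r = 13.8%/12 = 1.15% = 0.0115.
Each month: B ← B·(1+r) − $67.08.
Month 1: interest $12.48; balance after payment $1,030.40.
Month 2: interest $11.85; balance after payment $975.17.
Month 3: interest $11.21; balance after payment $919.30.
Month 4: interest $10.57; balance after payment $862.79.
Month 5: interest $9.92; balance after payment $805.64.
Month 6: interest $9.26; balance after payment $747.82.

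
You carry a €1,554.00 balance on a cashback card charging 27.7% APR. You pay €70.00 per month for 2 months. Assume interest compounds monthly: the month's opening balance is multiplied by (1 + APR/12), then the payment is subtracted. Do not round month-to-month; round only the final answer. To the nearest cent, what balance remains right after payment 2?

€1,484.96

Monthly rate r = 27.7%/12 = 2.30833% = 0.0230833.
Each month: B ← B·(1+r) − €70.00.
Month 1: interest €35.87; balance after payment €1,519.87.
Month 2: interest €35.08; balance after payment €1,484.96.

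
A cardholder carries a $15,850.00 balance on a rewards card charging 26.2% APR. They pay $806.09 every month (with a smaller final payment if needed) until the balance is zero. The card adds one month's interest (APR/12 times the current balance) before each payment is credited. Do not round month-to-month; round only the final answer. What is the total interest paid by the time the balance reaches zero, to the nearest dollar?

Monthly rate r = 26.2%/12 = 2.18333% = 0.0218333.
Payoff takes n = ⌈−ln(1 − rB₀/P)/ln(1+r)⌉ = ⌈25.970⌉ = 26 payments; the last is $781.78.
Total paid = 25·$806.09 + $781.78 = $20,934.03.
Total interest = total paid − principal = $20,934.03 − $15,850.00 = $5,084.03.

$5,084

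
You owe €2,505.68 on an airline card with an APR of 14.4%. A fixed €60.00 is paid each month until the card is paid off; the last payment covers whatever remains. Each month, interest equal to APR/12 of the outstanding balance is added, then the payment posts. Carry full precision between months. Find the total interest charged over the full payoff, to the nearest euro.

Monthly rate r = 14.4%/12 = 1.2% = 0.012.
Payoff takes n = ⌈−ln(1 − rB₀/P)/ln(1+r)⌉ = ⌈58.299⌉ = 59 payments; the last is €18.01.
Total paid = 58·€60.00 + €18.01 = €3,498.01.
Total interest = total paid − principal = €3,498.01 − €2,505.68 = €992.33.

€992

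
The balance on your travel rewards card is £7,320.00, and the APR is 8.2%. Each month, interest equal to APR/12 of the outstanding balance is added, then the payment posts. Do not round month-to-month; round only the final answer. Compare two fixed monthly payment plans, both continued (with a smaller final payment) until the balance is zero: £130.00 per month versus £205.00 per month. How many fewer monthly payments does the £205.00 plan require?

30 fewer payments

Monthly rate r = 8.2%/12 = 0.683333% = 0.00683333.
At £130.00/mo: n = ⌈−ln(1 − rB₀/P)/ln(1+r)⌉ = 72 payments (last £42.88); total interest = total paid − £7,320.00 = £1,952.88.
At £205.00/mo: 42 payments (last £15.10); total interest £1,100.10.
Payments saved = 72 − 42 = 30.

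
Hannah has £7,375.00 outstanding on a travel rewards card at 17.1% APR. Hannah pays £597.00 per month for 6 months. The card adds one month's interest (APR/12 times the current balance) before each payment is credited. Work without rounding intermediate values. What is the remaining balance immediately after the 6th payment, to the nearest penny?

Monthly rate r = 17.1%/12 = 1.425% = 0.01425.
Each month: B ← B·(1+r) − £597.00.
Month 1: interest £105.09; balance after payment £6,883.09.
Month 2: interest £98.08; balance after payment £6,384.18.
Month 3: interest £90.97; balance after payment £5,878.15.
Month 4: interest £83.76; balance after payment £5,364.92.
Month 5: interest £76.45; balance after payment £4,844.37.
Month 6: interest £69.03; balance after payment £4,316.40.

£4,316.40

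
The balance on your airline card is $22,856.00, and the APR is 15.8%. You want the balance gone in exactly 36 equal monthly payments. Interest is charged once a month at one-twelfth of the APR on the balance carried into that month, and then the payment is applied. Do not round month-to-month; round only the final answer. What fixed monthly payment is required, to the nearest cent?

$801.29

Monthly rate r = 15.8%/12 = 1.31667% = 0.0131667.
Level-payment amortization: P = B₀·r / (1 − (1+r)^(−n)) = 22856.00·0.0131667 / (1 − 1.01317^(−36)).
Denominator 1 − (1+r)^(−36) = 0.375564117.
P = 300.937 / 0.375564117 ≈ 801.29.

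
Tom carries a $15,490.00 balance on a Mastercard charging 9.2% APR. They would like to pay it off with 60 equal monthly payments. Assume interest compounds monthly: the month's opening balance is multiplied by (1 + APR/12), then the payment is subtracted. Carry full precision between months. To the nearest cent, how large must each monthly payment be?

Monthly rate r = 9.2%/12 = 0.766667% = 0.00766667.
Level-payment amortization: P = B₀·r / (1 − (1+r)^(−n)) = 15490.00·0.00766667 / (1 − 1.00767^(−60)).
Denominator 1 − (1+r)^(−60) = 0.367607876.
P = 118.757 / 0.367607876 ≈ 323.05.

$323.05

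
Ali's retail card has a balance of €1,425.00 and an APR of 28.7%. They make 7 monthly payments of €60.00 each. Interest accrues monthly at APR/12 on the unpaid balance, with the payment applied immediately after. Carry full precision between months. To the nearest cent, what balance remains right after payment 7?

€1,230.02

Monthly rate r = 28.7%/12 = 2.39167% = 0.0239167.
Each month: B ← B·(1+r) − €60.00.
Month 1: interest €34.08; balance after payment €1,399.08.
Month 2: interest €33.46; balance after payment €1,372.54.
Month 3: interest €32.83; balance after payment €1,345.37.
Month 4: interest €32.18; balance after payment €1,317.55.
Month 5: interest €31.51; balance after payment €1,289.06.
Month 6: interest €30.83; balance after payment €1,259.89.
Month 7: interest €30.13; balance after payment €1,230.02.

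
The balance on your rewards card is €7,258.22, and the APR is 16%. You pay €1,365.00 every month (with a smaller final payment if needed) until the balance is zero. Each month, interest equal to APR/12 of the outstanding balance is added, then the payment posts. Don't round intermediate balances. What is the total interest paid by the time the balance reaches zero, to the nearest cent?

Monthly rate r = 16%/12 = 1.33333% = 0.0133333.
Payoff takes n = ⌈−ln(1 − rB₀/P)/ln(1+r)⌉ = ⌈5.552⌉ = 6 payments; the last is €755.68.
Total paid = 5·€1,365.00 + €755.68 = €7,580.68.
Total interest = total paid − principal = €7,580.68 − €7,258.22 = €322.46.

€322.46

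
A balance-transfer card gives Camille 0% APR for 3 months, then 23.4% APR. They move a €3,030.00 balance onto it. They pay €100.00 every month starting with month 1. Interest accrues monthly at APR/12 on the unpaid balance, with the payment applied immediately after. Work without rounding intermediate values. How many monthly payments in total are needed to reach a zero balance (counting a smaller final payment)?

Promo months 1–3 at r₀ = 0%/12 = 0; months 4+ at r₁ = 23.4%/12 = 0.0195.
After month 3 (no interest yet): B = €3,030.00 − 3·€100.00 = €2,730.00.
Then at r₁ with €100.00/mo: n₂ = −ln(1 − r₁·B/P)/ln(1+r₁) ≈ 39.35 → 40 more payments.

43 payments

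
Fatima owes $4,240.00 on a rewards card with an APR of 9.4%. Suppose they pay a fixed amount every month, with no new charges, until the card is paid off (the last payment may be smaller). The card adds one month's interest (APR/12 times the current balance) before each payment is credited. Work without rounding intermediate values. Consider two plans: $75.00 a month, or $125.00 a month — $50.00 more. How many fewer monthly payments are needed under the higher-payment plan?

35 fewer payments

Monthly rate r = 9.4%/12 = 0.783333% = 0.00783333.
At $75.00/mo: n = ⌈−ln(1 − rB₀/P)/ln(1+r)⌉ = 75 payments (last $72.13); total interest = total paid − $4,240.00 = $1,382.13.
At $125.00/mo: 40 payments (last $72.80); total interest $707.80.
Payments saved = 75 − 40 = 35.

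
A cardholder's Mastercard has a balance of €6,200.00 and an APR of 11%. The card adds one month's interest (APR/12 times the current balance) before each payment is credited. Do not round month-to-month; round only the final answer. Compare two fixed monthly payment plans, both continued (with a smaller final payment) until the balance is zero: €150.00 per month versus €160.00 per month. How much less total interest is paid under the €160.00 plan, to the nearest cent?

Monthly rate r = 11%/12 = 0.916667% = 0.00916667.
At €150.00/mo: n = ⌈−ln(1 − rB₀/P)/ln(1+r)⌉ = 53 payments (last €28.88); total interest = total paid − €6,200.00 = €1,628.88.
At €160.00/mo: 49 payments (last €14.66); total interest €1,494.66.
Interest saved = €1,628.88 − €1,494.66 = €134.22.

€134.22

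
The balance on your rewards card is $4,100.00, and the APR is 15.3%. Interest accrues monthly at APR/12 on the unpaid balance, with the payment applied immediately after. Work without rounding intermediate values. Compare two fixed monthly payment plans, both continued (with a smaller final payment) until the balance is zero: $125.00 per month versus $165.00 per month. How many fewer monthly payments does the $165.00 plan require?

Monthly rate r = 15.3%/12 = 1.275% = 0.01275.
At $125.00/mo: n = ⌈−ln(1 − rB₀/P)/ln(1+r)⌉ = 43 payments (last $94.01); total interest = total paid − $4,100.00 = $1,244.01.
At $165.00/mo: 31 payments (last $11.95); total interest $861.95.
Payments saved = 43 − 31 = 12.

12 fewer payments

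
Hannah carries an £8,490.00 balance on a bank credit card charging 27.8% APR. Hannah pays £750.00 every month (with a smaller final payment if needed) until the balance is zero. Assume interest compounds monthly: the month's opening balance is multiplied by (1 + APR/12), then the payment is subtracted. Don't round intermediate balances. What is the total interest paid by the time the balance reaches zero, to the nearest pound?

Monthly rate r = 27.8%/12 = 2.31667% = 0.0231667.
Payoff takes n = ⌈−ln(1 − rB₀/P)/ln(1+r)⌉ = ⌈13.280⌉ = 14 payments; the last is £211.80.
Total paid = 13·£750.00 + £211.80 = £9,961.80.
Total interest = total paid − principal = £9,961.80 − £8,490.00 = £1,471.80.

£1,472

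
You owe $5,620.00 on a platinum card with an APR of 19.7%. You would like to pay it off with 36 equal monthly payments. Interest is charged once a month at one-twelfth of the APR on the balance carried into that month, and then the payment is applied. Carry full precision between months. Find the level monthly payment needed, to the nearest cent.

$208.00

Monthly rate r = 19.7%/12 = 1.64167% = 0.0164167.
Level-payment amortization: P = B₀·r / (1 − (1+r)^(−n)) = 5620.00·0.0164167 / (1 − 1.01642^(−36)).
Denominator 1 − (1+r)^(−36) = 0.443563.
P = 92.2617 / 0.443563 ≈ 208.00.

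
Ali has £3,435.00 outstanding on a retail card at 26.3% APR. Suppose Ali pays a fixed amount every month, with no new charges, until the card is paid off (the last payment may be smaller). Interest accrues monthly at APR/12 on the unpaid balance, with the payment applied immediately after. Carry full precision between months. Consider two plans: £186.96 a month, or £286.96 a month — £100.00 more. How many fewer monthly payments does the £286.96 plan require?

9 fewer payments

Monthly rate r = 26.3%/12 = 2.19167% = 0.0219167.
At £186.96/mo: n = ⌈−ln(1 − rB₀/P)/ln(1+r)⌉ = 24 payments (last £143.96); total interest = total paid − £3,435.00 = £1,009.04.
At £286.96/mo: 15 payments (last £10.24); total interest £592.68.
Payments saved = 24 − 15 = 9.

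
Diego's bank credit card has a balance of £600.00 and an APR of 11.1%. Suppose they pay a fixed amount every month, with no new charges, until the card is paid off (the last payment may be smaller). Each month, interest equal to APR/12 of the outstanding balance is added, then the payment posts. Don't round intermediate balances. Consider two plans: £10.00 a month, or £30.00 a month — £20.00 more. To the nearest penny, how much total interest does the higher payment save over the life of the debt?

£212.83

Monthly rate r = 11.1%/12 = 0.925% = 0.00925.
At £10.00/mo: n = ⌈−ln(1 − rB₀/P)/ln(1+r)⌉ = 88 payments (last £9.38); total interest = total paid − £600.00 = £279.38.
At £30.00/mo: 23 payments (last £6.55); total interest £66.55.
Interest saved = £279.38 − £66.55 = £212.83.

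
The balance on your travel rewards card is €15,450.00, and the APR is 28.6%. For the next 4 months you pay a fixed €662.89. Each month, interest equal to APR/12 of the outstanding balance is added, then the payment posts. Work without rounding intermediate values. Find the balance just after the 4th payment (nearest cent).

€14,228.53

Monthly rate r = 28.6%/12 = 2.38333% = 0.0238333.
Each month: B ← B·(1+r) − €662.89.
Month 1: interest €368.23; balance after payment €15,155.34.
Month 2: interest €361.20; balance after payment €14,853.65.
Month 3: interest €354.01; balance after payment €14,544.77.
Month 4: interest €346.65; balance after payment €14,228.53.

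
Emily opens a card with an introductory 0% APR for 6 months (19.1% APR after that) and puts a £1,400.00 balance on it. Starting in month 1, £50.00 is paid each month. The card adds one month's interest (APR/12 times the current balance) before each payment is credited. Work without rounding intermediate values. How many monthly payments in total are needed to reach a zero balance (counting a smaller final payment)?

34 months

Promo months 1–6 at r₀ = 0%/12 = 0; months 7+ at r₁ = 19.1%/12 = 0.0159167.
After month 6 (no interest yet): B = £1,400.00 − 6·£50.00 = £1,100.00.
Then at r₁ with £50.00/mo: n₂ = −ln(1 − r₁·B/P)/ln(1+r₁) ≈ 27.30 → 28 more payments.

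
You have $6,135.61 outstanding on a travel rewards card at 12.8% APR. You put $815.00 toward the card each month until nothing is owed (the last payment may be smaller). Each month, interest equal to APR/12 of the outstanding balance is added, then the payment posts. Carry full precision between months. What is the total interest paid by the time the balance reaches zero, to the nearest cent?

Monthly rate r = 12.8%/12 = 1.06667% = 0.0106667.
Payoff takes n = ⌈−ln(1 − rB₀/P)/ln(1+r)⌉ = ⌈7.890⌉ = 8 payments; the last is $725.48.
Total paid = 7·$815.00 + $725.48 = $6,430.48.
Total interest = total paid − principal = $6,430.48 − $6,135.61 = $294.87.

$294.87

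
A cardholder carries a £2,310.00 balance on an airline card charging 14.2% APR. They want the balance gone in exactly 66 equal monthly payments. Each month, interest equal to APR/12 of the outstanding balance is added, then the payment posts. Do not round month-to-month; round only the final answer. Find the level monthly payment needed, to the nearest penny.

Monthly rate r = 14.2%/12 = 1.18333% = 0.0118333.
Level-payment amortization: P = B₀·r / (1 − (1+r)^(−n)) = 2310.00·0.0118333 / (1 − 1.01183^(−66)).
Denominator 1 − (1+r)^(−66) = 0.539947754.
P = 27.335 / 0.539947754 ≈ 50.63.

£50.63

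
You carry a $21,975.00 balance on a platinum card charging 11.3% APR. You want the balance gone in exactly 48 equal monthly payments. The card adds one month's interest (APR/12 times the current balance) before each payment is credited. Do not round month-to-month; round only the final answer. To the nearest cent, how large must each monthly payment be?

Monthly rate r = 11.3%/12 = 0.941667% = 0.00941667.
Level-payment amortization: P = B₀·r / (1 − (1+r)^(−n)) = 21975.00·0.00941667 / (1 − 1.00942^(−48)).
Denominator 1 − (1+r)^(−48) = 0.362298581.
P = 206.931 / 0.362298581 ≈ 571.16.

$571.16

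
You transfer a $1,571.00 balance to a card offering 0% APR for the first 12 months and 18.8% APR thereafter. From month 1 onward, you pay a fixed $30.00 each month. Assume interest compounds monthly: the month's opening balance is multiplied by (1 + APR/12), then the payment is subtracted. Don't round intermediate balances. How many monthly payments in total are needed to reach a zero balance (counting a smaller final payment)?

Promo months 1–12 at r₀ = 0%/12 = 0; months 13+ at r₁ = 18.8%/12 = 0.0156667.
After month 12 (no interest yet): B = $1,571.00 − 12·$30.00 = $1,211.00.
Then at r₁ with $30.00/mo: n₂ = −ln(1 − r₁·B/P)/ln(1+r₁) ≈ 64.38 → 65 more payments.

77 payments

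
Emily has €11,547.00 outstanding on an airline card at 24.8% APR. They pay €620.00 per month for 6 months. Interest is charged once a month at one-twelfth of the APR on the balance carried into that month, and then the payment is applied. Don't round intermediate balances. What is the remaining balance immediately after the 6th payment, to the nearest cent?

Monthly rate r = 24.8%/12 = 2.06667% = 0.0206667.
Each month: B ← B·(1+r) − €620.00.
Month 1: interest €238.64; balance after payment €11,165.64.
Month 2: interest €230.76; balance after payment €10,776.39.
Month 3: interest €222.71; balance after payment €10,379.11.
Month 4: interest €214.50; balance after payment €9,973.61.
Month 5: interest €206.12; balance after payment €9,559.73.
Month 6: interest €197.57; balance after payment €9,137.30.

€9,137.30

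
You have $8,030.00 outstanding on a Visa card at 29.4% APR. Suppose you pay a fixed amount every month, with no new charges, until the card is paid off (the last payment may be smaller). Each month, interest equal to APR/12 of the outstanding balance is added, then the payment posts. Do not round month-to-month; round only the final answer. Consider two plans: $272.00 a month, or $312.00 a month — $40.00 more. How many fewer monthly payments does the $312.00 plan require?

Monthly rate r = 29.4%/12 = 2.45% = 0.0245.
At $272.00/mo: n = ⌈−ln(1 − rB₀/P)/ln(1+r)⌉ = 54 payments (last $22.03); total interest = total paid − $8,030.00 = $6,408.03.
At $312.00/mo: 42 payments (last $43.99); total interest $4,805.99.
Payments saved = 54 − 42 = 12.

12 fewer payments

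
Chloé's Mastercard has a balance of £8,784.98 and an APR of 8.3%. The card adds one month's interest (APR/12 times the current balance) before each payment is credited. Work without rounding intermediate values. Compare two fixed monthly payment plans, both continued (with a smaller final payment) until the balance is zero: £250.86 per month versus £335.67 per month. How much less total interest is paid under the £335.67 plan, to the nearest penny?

£369.61

Monthly rate r = 8.3%/12 = 0.691667% = 0.00691667.
At £250.86/mo: n = ⌈−ln(1 − rB₀/P)/ln(1+r)⌉ = 41 payments (last £60.03); total interest = total paid − £8,784.98 = £1,309.45.
At £335.67/mo: 29 payments (last £326.06); total interest £939.84.
Interest saved = £1,309.45 − £939.84 = £369.61.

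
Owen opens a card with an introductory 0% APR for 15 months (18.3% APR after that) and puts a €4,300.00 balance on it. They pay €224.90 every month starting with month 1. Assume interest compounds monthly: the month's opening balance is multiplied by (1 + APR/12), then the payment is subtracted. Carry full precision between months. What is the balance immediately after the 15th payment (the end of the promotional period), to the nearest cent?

Promo months 1–15 at r₀ = 0%/12 = 0; months 16+ at r₁ = 18.3%/12 = 0.01525.
After month 15 (no interest yet): B = €4,300.00 − 15·€224.90 = €926.50.

€926.50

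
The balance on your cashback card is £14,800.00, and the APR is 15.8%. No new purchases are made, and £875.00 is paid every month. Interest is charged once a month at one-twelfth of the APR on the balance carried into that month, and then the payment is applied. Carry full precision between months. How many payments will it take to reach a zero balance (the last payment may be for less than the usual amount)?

20 months

Monthly rate r = 15.8%/12 = 1.31667% = 0.0131667.
Recurrence: B ← B·(1+r) − £875.00.
Month 1: interest £194.87; balance after payment £14,119.87.
Month 2: interest £185.91; balance after payment £13,430.78.
Closed form: n = −ln(1 − rB₀/P)/ln(1+r) = −ln(0.7773)/ln(1.01317) ≈ 19.260, so the balance reaches zero during payment 20.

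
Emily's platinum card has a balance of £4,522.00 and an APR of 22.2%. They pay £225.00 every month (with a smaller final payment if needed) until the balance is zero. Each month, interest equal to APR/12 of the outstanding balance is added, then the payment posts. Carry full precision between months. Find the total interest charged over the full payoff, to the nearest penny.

Monthly rate r = 22.2%/12 = 1.85% = 0.0185.
Payoff takes n = ⌈−ln(1 − rB₀/P)/ln(1+r)⌉ = ⌈25.362⌉ = 26 payments; the last is £81.94.
Total paid = 25·£225.00 + £81.94 = £5,706.94.
Total interest = total paid − principal = £5,706.94 − £4,522.00 = £1,184.94.

£1,184.94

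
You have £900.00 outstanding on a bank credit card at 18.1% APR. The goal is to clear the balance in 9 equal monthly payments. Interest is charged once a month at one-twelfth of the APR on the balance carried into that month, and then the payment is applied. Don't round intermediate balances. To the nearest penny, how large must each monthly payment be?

Monthly rate r = 18.1%/12 = 1.50833% = 0.0150833.
Level-payment amortization: P = B₀·r / (1 − (1+r)^(−n)) = 900.00·0.0150833 / (1 − 1.01508^(−9)).
Denominator 1 − (1+r)^(−9) = 0.126053745.
P = 13.575 / 0.126053745 ≈ 107.69.

£107.69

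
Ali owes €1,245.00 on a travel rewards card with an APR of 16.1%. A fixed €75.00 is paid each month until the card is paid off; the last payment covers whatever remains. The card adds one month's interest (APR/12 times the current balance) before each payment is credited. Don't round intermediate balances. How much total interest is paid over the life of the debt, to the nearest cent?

Monthly rate r = 16.1%/12 = 1.34167% = 0.0134167.
Payoff takes n = ⌈−ln(1 − rB₀/P)/ln(1+r)⌉ = ⌈18.905⌉ = 19 payments; the last is €67.89.
Total paid = 18·€75.00 + €67.89 = €1,417.89.
Total interest = total paid − principal = €1,417.89 − €1,245.00 = €172.89.

€172.89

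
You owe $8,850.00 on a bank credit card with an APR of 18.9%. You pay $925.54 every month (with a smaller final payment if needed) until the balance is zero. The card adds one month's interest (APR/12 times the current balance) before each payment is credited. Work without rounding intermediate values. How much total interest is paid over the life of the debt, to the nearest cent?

Monthly rate r = 18.9%/12 = 1.575% = 0.01575.
Payoff takes n = ⌈−ln(1 − rB₀/P)/ln(1+r)⌉ = ⌈10.445⌉ = 11 payments; the last is $413.64.
Total paid = 10·$925.54 + $413.64 = $9,669.04.
Total interest = total paid − principal = $9,669.04 − $8,850.00 = $819.04.

$819.04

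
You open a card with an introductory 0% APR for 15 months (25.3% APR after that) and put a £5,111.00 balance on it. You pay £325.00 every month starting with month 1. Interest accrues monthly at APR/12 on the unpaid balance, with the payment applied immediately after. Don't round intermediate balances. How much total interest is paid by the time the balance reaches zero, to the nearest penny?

£4.98

Promo months 1–15 at r₀ = 0%/12 = 0; months 16+ at r₁ = 25.3%/12 = 0.0210833.
After month 15 (no interest yet): B = £5,111.00 − 15·£325.00 = £236.00.
Then at r₁ with £325.00/mo: n₂ = −ln(1 − r₁·B/P)/ln(1+r₁) ≈ 0.74 → 1 more payments.
Total paid = 15·£325.00 + £240.98 = £5,115.98; interest = £5,115.98 − £5,111.00 = £4.98.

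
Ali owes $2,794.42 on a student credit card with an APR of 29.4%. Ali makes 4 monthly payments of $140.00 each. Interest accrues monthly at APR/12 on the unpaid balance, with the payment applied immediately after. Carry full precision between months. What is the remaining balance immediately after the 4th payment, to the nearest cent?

$2,497.58

Monthly rate r = 29.4%/12 = 2.45% = 0.0245.
Each month: B ← B·(1+r) − $140.00.
Month 1: interest $68.46; balance after payment $2,722.88.
Month 2: interest $66.71; balance after payment $2,649.59.
Month 3: interest $64.92; balance after payment $2,574.51.
Month 4: interest $63.08; balance after payment $2,497.58.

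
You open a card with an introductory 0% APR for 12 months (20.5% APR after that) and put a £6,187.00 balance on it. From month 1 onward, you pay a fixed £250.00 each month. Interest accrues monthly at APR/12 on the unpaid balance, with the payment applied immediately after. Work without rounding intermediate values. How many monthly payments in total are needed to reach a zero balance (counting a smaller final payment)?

Promo months 1–12 at r₀ = 0%/12 = 0; months 13+ at r₁ = 20.5%/12 = 0.0170833.
After month 12 (no interest yet): B = £6,187.00 − 12·£250.00 = £3,187.00.
Then at r₁ with £250.00/mo: n₂ = −ln(1 − r₁·B/P)/ln(1+r₁) ≈ 14.50 → 15 more payments.

27 months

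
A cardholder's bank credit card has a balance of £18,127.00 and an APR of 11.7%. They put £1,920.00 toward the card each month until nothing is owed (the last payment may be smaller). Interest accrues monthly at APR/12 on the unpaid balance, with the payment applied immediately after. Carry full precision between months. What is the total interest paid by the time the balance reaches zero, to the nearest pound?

£982

Monthly rate r = 11.7%/12 = 0.975% = 0.00975.
Payoff takes n = ⌈−ln(1 − rB₀/P)/ln(1+r)⌉ = ⌈9.953⌉ = 10 payments; the last is £1,829.30.
Total paid = 9·£1,920.00 + £1,829.30 = £19,109.30.
Total interest = total paid − principal = £19,109.30 − £18,127.00 = £982.30.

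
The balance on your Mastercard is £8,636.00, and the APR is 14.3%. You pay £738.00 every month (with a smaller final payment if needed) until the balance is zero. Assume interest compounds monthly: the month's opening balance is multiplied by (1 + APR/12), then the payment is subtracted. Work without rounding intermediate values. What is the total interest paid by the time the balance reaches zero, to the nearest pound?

Monthly rate r = 14.3%/12 = 1.19167% = 0.0119167.
Payoff takes n = ⌈−ln(1 − rB₀/P)/ln(1+r)⌉ = ⌈12.678⌉ = 13 payments; the last is £500.97.
Total paid = 12·£738.00 + £500.97 = £9,356.97.
Total interest = total paid − principal = £9,356.97 − £8,636.00 = £720.97.

£721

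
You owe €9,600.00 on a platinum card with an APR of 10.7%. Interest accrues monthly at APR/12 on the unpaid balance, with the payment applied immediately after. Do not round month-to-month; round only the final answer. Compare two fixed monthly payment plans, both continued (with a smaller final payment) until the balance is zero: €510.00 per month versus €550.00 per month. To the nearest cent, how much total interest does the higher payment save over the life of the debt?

Monthly rate r = 10.7%/12 = 0.891667% = 0.00891667.
At €510.00/mo: n = ⌈−ln(1 − rB₀/P)/ln(1+r)⌉ = 21 payments (last €356.18); total interest = total paid − €9,600.00 = €956.18.
At €550.00/mo: 20 payments (last €31.50); total interest €881.50.
Interest saved = €956.18 − €881.50 = €74.68.

€74.68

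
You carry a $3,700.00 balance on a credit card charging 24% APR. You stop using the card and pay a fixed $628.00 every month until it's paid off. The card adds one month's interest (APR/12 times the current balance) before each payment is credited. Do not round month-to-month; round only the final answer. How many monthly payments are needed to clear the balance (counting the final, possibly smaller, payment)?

7 months

Monthly rate r = 24%/12 = 2% = 0.02.
Recurrence: B ← B·(1+r) − $628.00.
Month 1: interest $74.00; balance after payment $3,146.00.
Month 2: interest $62.92; balance after payment $2,580.92.
Closed form: n = −ln(1 − rB₀/P)/ln(1+r) = −ln(0.88217)/ln(1.02) ≈ 6.331, so the balance reaches zero during payment 7.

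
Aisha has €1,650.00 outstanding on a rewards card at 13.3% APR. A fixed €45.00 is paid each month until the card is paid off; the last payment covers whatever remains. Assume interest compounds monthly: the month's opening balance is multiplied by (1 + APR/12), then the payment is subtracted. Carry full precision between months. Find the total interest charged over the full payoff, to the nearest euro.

Monthly rate r = 13.3%/12 = 1.10833% = 0.0110833.
Payoff takes n = ⌈−ln(1 − rB₀/P)/ln(1+r)⌉ = ⌈47.316⌉ = 48 payments; the last is €14.26.
Total paid = 47·€45.00 + €14.26 = €2,129.26.
Total interest = total paid − principal = €2,129.26 − €1,650.00 = €479.26.

€479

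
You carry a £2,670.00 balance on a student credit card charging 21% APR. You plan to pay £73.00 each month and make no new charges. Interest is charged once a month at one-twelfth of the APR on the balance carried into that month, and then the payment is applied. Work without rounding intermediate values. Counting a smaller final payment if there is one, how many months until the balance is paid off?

Monthly rate r = 21%/12 = 1.75% = 0.0175.
Recurrence: B ← B·(1+r) − £73.00.
Month 1: interest £46.73; balance after payment £2,643.72.
Month 2: interest £46.27; balance after payment £2,616.99.
Closed form: n = −ln(1 − rB₀/P)/ln(1+r) = −ln(0.35993)/ln(1.0175) ≈ 58.900, so the balance reaches zero during payment 59.

59 months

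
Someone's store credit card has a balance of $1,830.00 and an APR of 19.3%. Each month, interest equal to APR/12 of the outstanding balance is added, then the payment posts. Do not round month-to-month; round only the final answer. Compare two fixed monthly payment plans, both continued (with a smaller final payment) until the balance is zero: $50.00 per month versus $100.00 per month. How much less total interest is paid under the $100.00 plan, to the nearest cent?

$598.87

Monthly rate r = 19.3%/12 = 1.60833% = 0.0160833.
At $50.00/mo: n = ⌈−ln(1 − rB₀/P)/ln(1+r)⌉ = 56 payments (last $33.82); total interest = total paid − $1,830.00 = $953.82.
At $100.00/mo: 22 payments (last $84.95); total interest $354.95.
Interest saved = $953.82 − $354.95 = $598.87.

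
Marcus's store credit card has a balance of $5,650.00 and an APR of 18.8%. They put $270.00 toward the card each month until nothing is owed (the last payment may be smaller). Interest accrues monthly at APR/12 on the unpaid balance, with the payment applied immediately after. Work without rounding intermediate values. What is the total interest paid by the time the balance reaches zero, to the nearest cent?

$1,250.37

Monthly rate r = 18.8%/12 = 1.56667% = 0.0156667.
Payoff takes n = ⌈−ln(1 − rB₀/P)/ln(1+r)⌉ = ⌈25.555⌉ = 26 payments; the last is $150.37.
Total paid = 25·$270.00 + $150.37 = $6,900.37.
Total interest = total paid − principal = $6,900.37 − $5,650.00 = $1,250.37.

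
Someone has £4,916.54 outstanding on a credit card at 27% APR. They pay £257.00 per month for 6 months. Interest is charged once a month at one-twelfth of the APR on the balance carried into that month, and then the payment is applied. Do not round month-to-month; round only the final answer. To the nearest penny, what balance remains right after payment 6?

£3,987.36

Monthly rate r = 27%/12 = 2.25% = 0.0225.
Each month: B ← B·(1+r) − £257.00.
Month 1: interest £110.62; balance after payment £4,770.16.
Month 2: interest £107.33; balance after payment £4,620.49.
Month 3: interest £103.96; balance after payment £4,467.45.
Month 4: interest £100.52; balance after payment £4,310.97.
Month 5: interest £97.00; balance after payment £4,150.97.
Month 6: interest £93.40; balance after payment £3,987.36.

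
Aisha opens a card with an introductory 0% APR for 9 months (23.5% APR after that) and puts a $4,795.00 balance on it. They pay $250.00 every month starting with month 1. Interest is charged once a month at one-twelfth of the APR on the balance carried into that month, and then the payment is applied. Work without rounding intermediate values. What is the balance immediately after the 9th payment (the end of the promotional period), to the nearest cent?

$2,545.00

Promo months 1–9 at r₀ = 0%/12 = 0; months 10+ at r₁ = 23.5%/12 = 0.0195833.
After month 9 (no interest yet): B = $4,795.00 − 9·$250.00 = $2,545.00.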